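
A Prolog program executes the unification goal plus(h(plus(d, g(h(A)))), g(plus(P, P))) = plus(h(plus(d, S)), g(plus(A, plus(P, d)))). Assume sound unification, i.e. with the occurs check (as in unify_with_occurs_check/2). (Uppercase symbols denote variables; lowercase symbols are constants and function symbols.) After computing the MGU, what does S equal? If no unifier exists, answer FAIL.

FAIL

Decompose plus/2: h(plus(d, g(h(A)))) = h(plus(d, S)),  g(plus(P, P)) = g(plus(A, plus(P, d))).
Decompose h/1: plus(d, g(h(A))) = plus(d, S).
Decompose plus/2: d = d,  g(h(A)) = S.
Delete trivial equation d = d.
Bind S := g(h(A)); no other remaining equation mentions S.
Decompose g/1: plus(P, P) = plus(A, plus(P, d)).
Decompose plus/2: P = A,  P = plus(P, d).
Bind P := A; substituting into the remaining equation gives: A = plus(A, d).
Occurs check fails: A occurs in plus(A, d); the equation A = plus(A, d) has no finite solution.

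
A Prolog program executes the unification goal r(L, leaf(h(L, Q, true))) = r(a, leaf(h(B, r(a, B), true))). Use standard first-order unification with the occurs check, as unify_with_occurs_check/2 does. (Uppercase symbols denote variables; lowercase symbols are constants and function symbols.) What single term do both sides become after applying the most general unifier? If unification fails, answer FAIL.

r(a, leaf(h(a, r(a, a), true)))

Decompose r/2: L = a,  leaf(h(L, Q, true)) = leaf(h(B, r(a, B), true)).
Bind L := a; substituting into the remaining equation gives: leaf(h(a, Q, true)) = leaf(h(B, r(a, B), true)).
Decompose leaf/1: h(a, Q, true) = h(B, r(a, B), true).
Decompose h/3: a = B,  Q = r(a, B),  true = true.
Bind B := a; substituting into the one remaining equation that mentions B gives: Q = r(a, a).
Bind Q := r(a, a); no other remaining equation mentions Q.
Delete trivial equation true = true.
Applying the MGU to either side gives r(a, leaf(h(a, r(a, a), true))).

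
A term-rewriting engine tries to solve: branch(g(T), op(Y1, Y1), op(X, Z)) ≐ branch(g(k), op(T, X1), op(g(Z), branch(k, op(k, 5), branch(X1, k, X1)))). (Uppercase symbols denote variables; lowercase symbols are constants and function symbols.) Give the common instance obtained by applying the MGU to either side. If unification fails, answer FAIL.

branch(g(k), op(k, k), op(g(branch(k, op(k, 5), branch(k, k, k))), branch(k, op(k, 5), branch(k, k, k))))

Decompose branch/3: g(T) ≐ g(k),  op(Y1, Y1) ≐ op(T, X1),  op(X, Z) ≐ op(g(Z), branch(k, op(k, 5), branch(X1, k, X1))).
Decompose g/1: T ≐ k.
Bind T := k; substituting into the one remaining equation that mentions T gives: op(Y1, Y1) ≐ op(k, X1).
Decompose op/2: Y1 ≐ k,  Y1 ≐ X1.
Bind Y1 := k; substituting into the one remaining equation that mentions Y1 gives: k ≐ X1.
Bind X1 := k; substituting into the remaining equation gives: op(X, Z) ≐ op(g(Z), branch(k, op(k, 5), branch(k, k, k))).
Decompose op/2: X ≐ g(Z),  Z ≐ branch(k, op(k, 5), branch(k, k, k)).
Bind X := g(Z); no other remaining equation mentions X.
Bind Z := branch(k, op(k, 5), branch(k, k, k)). Substituting into the earlier binding gives X := g(branch(k, op(k, 5), branch(k, k, k))).
Applying the MGU to either side gives branch(g(k), op(k, k), op(g(branch(k, op(k, 5), branch(k, k, k))), branch(k, op(k, 5), branch(k, k, k)))).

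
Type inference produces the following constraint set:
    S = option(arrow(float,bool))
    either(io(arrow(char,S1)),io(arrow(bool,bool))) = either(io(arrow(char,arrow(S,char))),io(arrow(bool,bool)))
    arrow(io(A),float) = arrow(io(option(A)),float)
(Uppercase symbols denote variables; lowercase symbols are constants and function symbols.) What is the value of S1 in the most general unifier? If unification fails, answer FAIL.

Bind S := option(arrow(float,bool)); substituting into the one remaining equation that mentions S gives: either(io(arrow(char,S1)),io(arrow(bool,bool))) = either(io(arrow(char,arrow(option(arrow(float,bool)),char))),io(arrow(bool,bool))).
Decompose either/2: io(arrow(char,S1)) = io(arrow(char,arrow(option(arrow(float,bool)),char))),  io(arrow(bool,bool)) = io(arrow(bool,bool)).
Decompose io/1: arrow(char,S1) = arrow(char,arrow(option(arrow(float,bool)),char)).
Decompose arrow/2: char = char,  S1 = arrow(option(arrow(float,bool)),char).
Delete trivial equation char = char.
Bind S1 := arrow(option(arrow(float,bool)),char); no other remaining equation mentions S1.
Delete trivial equation io(arrow(bool,bool)) = io(arrow(bool,bool)).
Decompose arrow/2: io(A) = io(option(A)),  float = float.
Decompose io/1: A = option(A).
Occurs check fails: A occurs in option(A); the equation A = option(A) has no finite solution.

FAIL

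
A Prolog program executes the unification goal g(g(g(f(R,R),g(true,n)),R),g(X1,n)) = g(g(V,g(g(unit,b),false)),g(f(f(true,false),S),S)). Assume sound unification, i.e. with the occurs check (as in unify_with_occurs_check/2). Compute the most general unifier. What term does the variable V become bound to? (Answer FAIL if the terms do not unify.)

Decompose g/2: g(g(f(R,R),g(true,n)),R) = g(V,g(g(unit,b),false)),  g(X1,n) = g(f(f(true,false),S),S).
Decompose g/2: g(f(R,R),g(true,n)) = V,  R = g(g(unit,b),false).
Bind V := g(f(R,R),g(true,n)); no other remaining equation mentions V.
Bind R := g(g(unit,b),false); no other remaining equation mentions R. Substituting into the earlier binding gives V := g(f(g(g(unit,b),false),g(g(unit,b),false)),g(true,n)).
Decompose g/2: X1 = f(f(true,false),S),  n = S.
Bind X1 := f(f(true,false),S); no other remaining equation mentions X1.
Bind S := n. Substituting into the earlier binding gives X1 := f(f(true,false),n).
MGU = { V = g(f(g(g(unit,b),false),g(g(unit,b),false)),g(true,n)), R = g(g(unit,b),false), X1 = f(f(true,false),n), S = n }, so V = g(f(g(g(unit,b),false),g(g(unit,b),false)),g(true,n)).

g(f(g(g(unit,b),false),g(g(unit,b),false)),g(true,n))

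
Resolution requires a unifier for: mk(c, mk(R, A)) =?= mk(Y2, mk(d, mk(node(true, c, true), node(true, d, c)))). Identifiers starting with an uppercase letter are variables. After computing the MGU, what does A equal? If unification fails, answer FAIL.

mk(node(true, c, true), node(true, d, c))

Decompose mk/2: c =?= Y2,  mk(R, A) =?= mk(d, mk(node(true, c, true), node(true, d, c))).
Bind Y2 := c; no other remaining equation mentions Y2.
Decompose mk/2: R =?= d,  A =?= mk(node(true, c, true), node(true, d, c)).
Bind R := d; no other remaining equation mentions R.
Bind A := mk(node(true, c, true), node(true, d, c)).
MGU = { Y2 ↦ c, R ↦ d, A ↦ mk(node(true, c, true), node(true, d, c)) }, so A ↦ mk(node(true, c, true), node(true, d, c)).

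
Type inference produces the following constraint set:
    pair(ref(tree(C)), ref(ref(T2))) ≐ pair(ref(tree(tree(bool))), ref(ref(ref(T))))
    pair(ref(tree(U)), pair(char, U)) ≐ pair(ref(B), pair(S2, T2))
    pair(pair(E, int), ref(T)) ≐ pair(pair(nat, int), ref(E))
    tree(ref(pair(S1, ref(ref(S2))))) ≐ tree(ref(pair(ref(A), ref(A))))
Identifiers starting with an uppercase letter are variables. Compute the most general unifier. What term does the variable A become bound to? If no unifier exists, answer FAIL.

ref(char)

Decompose pair/2: ref(tree(C)) ≐ ref(tree(tree(bool))),  ref(ref(T2)) ≐ ref(ref(ref(T))).
Decompose ref/1: tree(C) ≐ tree(tree(bool)).
Decompose tree/1: C ≐ tree(bool).
Bind C := tree(bool); no other remaining equation mentions C.
Decompose ref/1: ref(T2) ≐ ref(ref(T)).
Decompose ref/1: T2 ≐ ref(T).
Bind T2 := ref(T); substituting into the one remaining equation that mentions T2 gives: pair(ref(tree(U)), pair(char, U)) ≐ pair(ref(B), pair(S2, ref(T))).
Decompose pair/2: ref(tree(U)) ≐ ref(B),  pair(char, U) ≐ pair(S2, ref(T)).
Decompose ref/1: tree(U) ≐ B.
Bind B := tree(U); no other remaining equation mentions B.
Decompose pair/2: char ≐ S2,  U ≐ ref(T).
Bind S2 := char; substituting into the one remaining equation that mentions S2 gives: tree(ref(pair(S1, ref(ref(char))))) ≐ tree(ref(pair(ref(A), ref(A)))).
Bind U := ref(T); no other remaining equation mentions U. Substituting into the earlier binding gives B := tree(ref(T)).
Decompose pair/2: pair(E, int) ≐ pair(nat, int),  ref(T) ≐ ref(E).
Decompose pair/2: E ≐ nat,  int ≐ int.
Bind E := nat; substituting into the one remaining equation that mentions E gives: ref(T) ≐ ref(nat).
Delete trivial equation int ≐ int.
Decompose ref/1: T ≐ nat.
Bind T := nat; no other remaining equation mentions T. Substituting into the earlier bindings gives T2 := ref(nat), B := tree(ref(nat)), U := ref(nat).
Decompose tree/1: ref(pair(S1, ref(ref(char)))) ≐ ref(pair(ref(A), ref(A))).
Decompose ref/1: pair(S1, ref(ref(char))) ≐ pair(ref(A), ref(A)).
Decompose pair/2: S1 ≐ ref(A),  ref(ref(char)) ≐ ref(A).
Bind S1 := ref(A); no other remaining equation mentions S1.
Decompose ref/1: ref(char) ≐ A.
Bind A := ref(char). Substituting into the earlier binding gives S1 := ref(ref(char)).
MGU = { C -> tree(bool), T2 -> ref(nat), B -> tree(ref(nat)), S2 -> char, U -> ref(nat), E -> nat, T -> nat, S1 -> ref(ref(char)), A -> ref(char) }, so A -> ref(char).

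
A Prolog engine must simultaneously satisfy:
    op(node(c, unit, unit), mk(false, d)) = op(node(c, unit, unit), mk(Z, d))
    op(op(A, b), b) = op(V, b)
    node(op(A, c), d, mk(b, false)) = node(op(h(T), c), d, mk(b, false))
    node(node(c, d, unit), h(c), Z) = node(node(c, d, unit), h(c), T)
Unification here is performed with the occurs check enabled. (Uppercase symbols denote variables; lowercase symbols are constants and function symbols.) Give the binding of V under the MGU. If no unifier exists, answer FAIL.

Decompose op/2: node(c, unit, unit) = node(c, unit, unit),  mk(false, d) = mk(Z, d).
Delete trivial equation node(c, unit, unit) = node(c, unit, unit).
Decompose mk/2: false = Z,  d = d.
Bind Z := false; substituting into the one remaining equation that mentions Z gives: node(node(c, d, unit), h(c), false) = node(node(c, d, unit), h(c), T).
Delete trivial equation d = d.
Decompose op/2: op(A, b) = V,  b = b.
Bind V := op(A, b); no other remaining equation mentions V.
Delete trivial equation b = b.
Decompose node/3: op(A, c) = op(h(T), c),  d = d,  mk(b, false) = mk(b, false).
Decompose op/2: A = h(T),  c = c.
Bind A := h(T); no other remaining equation mentions A. Substituting into the earlier binding gives V := op(h(T), b).
Delete trivial equation c = c.
Delete trivial equation d = d.
Delete trivial equation mk(b, false) = mk(b, false).
Decompose node/3: node(c, d, unit) = node(c, d, unit),  h(c) = h(c),  false = T.
Delete trivial equation node(c, d, unit) = node(c, d, unit).
Delete trivial equation h(c) = h(c).
Bind T := false. Substituting into the earlier bindings gives V := op(h(false), b), A := h(false).
MGU = { Z -> false, V -> op(h(false), b), A -> h(false), T -> false }, so V -> op(h(false), b).

op(h(false), b)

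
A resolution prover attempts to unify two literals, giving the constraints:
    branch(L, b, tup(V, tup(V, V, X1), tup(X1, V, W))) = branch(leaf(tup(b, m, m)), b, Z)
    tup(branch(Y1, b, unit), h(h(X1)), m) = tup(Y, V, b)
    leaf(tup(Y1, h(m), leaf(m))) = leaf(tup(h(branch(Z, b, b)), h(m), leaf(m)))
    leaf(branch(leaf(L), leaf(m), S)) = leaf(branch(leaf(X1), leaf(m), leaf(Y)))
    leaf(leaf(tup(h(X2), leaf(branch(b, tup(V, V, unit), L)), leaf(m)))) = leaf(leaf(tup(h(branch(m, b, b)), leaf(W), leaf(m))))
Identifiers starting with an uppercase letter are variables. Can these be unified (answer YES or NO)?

Decompose branch/3: L = leaf(tup(b, m, m)),  b = b,  tup(V, tup(V, V, X1), tup(X1, V, W)) = Z.
Bind L := leaf(tup(b, m, m)); substituting into the 2 remaining equations that mention L gives: leaf(branch(leaf(leaf(tup(b, m, m))), leaf(m), S)) = leaf(branch(leaf(X1), leaf(m), leaf(Y))),  leaf(leaf(tup(h(X2), leaf(branch(b, tup(V, V, unit), leaf(tup(b, m, m)))), leaf(m)))) = leaf(leaf(tup(h(branch(m, b, b)), leaf(W), leaf(m)))).
Delete trivial equation b = b.
Bind Z := tup(V, tup(V, V, X1), tup(X1, V, W)); substituting into the one remaining equation that mentions Z gives: leaf(tup(Y1, h(m), leaf(m))) = leaf(tup(h(branch(tup(V, tup(V, V, X1), tup(X1, V, W)), b, b)), h(m), leaf(m))).
Decompose tup/3: branch(Y1, b, unit) = Y,  h(h(X1)) = V,  m = b.
Bind Y := branch(Y1, b, unit); substituting into the one remaining equation that mentions Y gives: leaf(branch(leaf(leaf(tup(b, m, m))), leaf(m), S)) = leaf(branch(leaf(X1), leaf(m), leaf(branch(Y1, b, unit)))).
Bind V := h(h(X1)); substituting into the 2 remaining equations that mention V gives: leaf(tup(Y1, h(m), leaf(m))) = leaf(tup(h(branch(tup(h(h(X1)), tup(h(h(X1)), h(h(X1)), X1), tup(X1, h(h(X1)), W)), b, b)), h(m), leaf(m))),  leaf(leaf(tup(h(X2), leaf(branch(b, tup(h(h(X1)), h(h(X1)), unit), leaf(tup(b, m, m)))), leaf(m)))) = leaf(leaf(tup(h(branch(m, b, b)), leaf(W), leaf(m)))). Substituting into the earlier binding gives Z := tup(h(h(X1)), tup(h(h(X1)), h(h(X1)), X1), tup(X1, h(h(X1)), W)).
Clash: constants m and b differ; no unifier exists.

NO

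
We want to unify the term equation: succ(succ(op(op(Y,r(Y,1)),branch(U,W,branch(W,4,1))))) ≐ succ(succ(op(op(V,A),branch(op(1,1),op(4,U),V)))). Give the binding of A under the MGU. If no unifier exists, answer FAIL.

r(branch(op(4,op(1,1)),4,1),1)

Decompose succ/1: succ(op(op(Y,r(Y,1)),branch(U,W,branch(W,4,1)))) ≐ succ(op(op(V,A),branch(op(1,1),op(4,U),V))).
Decompose succ/1: op(op(Y,r(Y,1)),branch(U,W,branch(W,4,1))) ≐ op(op(V,A),branch(op(1,1),op(4,U),V)).
Decompose op/2: op(Y,r(Y,1)) ≐ op(V,A),  branch(U,W,branch(W,4,1)) ≐ branch(op(1,1),op(4,U),V).
Decompose op/2: Y ≐ V,  r(Y,1) ≐ A.
Bind Y := V; substituting into the one remaining equation that mentions Y gives: r(V,1) ≐ A.
Bind A := r(V,1); no other remaining equation mentions A.
Decompose branch/3: U ≐ op(1,1),  W ≐ op(4,U),  branch(W,4,1) ≐ V.
Bind U := op(1,1); substituting into the one remaining equation that mentions U gives: W ≐ op(4,op(1,1)).
Bind W := op(4,op(1,1)); substituting into the remaining equation gives: branch(op(4,op(1,1)),4,1) ≐ V.
Bind V := branch(op(4,op(1,1)),4,1). Substituting into the earlier bindings gives Y := branch(op(4,op(1,1)),4,1), A := r(branch(op(4,op(1,1)),4,1),1).
MGU = { Y -> branch(op(4,op(1,1)),4,1), A -> r(branch(op(4,op(1,1)),4,1),1), U -> op(1,1), W -> op(4,op(1,1)), V -> branch(op(4,op(1,1)),4,1) }, so A -> r(branch(op(4,op(1,1)),4,1),1).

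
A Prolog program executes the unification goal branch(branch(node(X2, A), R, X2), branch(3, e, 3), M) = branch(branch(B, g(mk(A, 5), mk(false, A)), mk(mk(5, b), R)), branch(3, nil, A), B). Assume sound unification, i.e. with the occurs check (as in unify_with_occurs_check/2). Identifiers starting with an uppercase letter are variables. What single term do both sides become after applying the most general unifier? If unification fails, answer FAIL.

Decompose branch/3: branch(node(X2, A), R, X2) = branch(B, g(mk(A, 5), mk(false, A)), mk(mk(5, b), R)),  branch(3, e, 3) = branch(3, nil, A),  M = B.
Decompose branch/3: node(X2, A) = B,  R = g(mk(A, 5), mk(false, A)),  X2 = mk(mk(5, b), R).
Bind B := node(X2, A); substituting into the one remaining equation that mentions B gives: M = node(X2, A).
Bind R := g(mk(A, 5), mk(false, A)); substituting into the one remaining equation that mentions R gives: X2 = mk(mk(5, b), g(mk(A, 5), mk(false, A))).
Bind X2 := mk(mk(5, b), g(mk(A, 5), mk(false, A))); substituting into the one remaining equation that mentions X2 gives: M = node(mk(mk(5, b), g(mk(A, 5), mk(false, A))), A). Substituting into the earlier binding gives B := node(mk(mk(5, b), g(mk(A, 5), mk(false, A))), A).
Decompose branch/3: 3 = 3,  e = nil,  3 = A.
Delete trivial equation 3 = 3.
Clash: constants e and nil differ; no unifier exists.

FAIL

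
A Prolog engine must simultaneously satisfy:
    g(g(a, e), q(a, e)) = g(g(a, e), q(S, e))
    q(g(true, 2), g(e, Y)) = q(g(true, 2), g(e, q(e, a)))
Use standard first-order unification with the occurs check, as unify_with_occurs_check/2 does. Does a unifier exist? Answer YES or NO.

Decompose g/2: g(a, e) = g(a, e),  q(a, e) = q(S, e).
Delete trivial equation g(a, e) = g(a, e).
Decompose q/2: a = S,  e = e.
Bind S := a; no other remaining equation mentions S.
Delete trivial equation e = e.
Decompose q/2: g(true, 2) = g(true, 2),  g(e, Y) = g(e, q(e, a)).
Delete trivial equation g(true, 2) = g(true, 2).
Decompose g/2: e = e,  Y = q(e, a).
Delete trivial equation e = e.
Bind Y := q(e, a).
No equations remain and no clash or occurs-check failure arose, so a unifier exists.

YES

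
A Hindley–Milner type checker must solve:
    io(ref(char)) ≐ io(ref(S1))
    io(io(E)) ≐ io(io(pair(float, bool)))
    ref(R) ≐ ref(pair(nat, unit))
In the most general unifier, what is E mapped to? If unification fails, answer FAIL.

pair(float, bool)

Decompose io/1: ref(char) ≐ ref(S1).
Decompose ref/1: char ≐ S1.
Bind S1 := char; no other remaining equation mentions S1.
Decompose io/1: io(E) ≐ io(pair(float, bool)).
Decompose io/1: E ≐ pair(float, bool).
Bind E := pair(float, bool); no other remaining equation mentions E.
Decompose ref/1: R ≐ pair(nat, unit).
Bind R := pair(nat, unit).
MGU = { S1 -> char, E -> pair(float, bool), R -> pair(nat, unit) }, so E -> pair(float, bool).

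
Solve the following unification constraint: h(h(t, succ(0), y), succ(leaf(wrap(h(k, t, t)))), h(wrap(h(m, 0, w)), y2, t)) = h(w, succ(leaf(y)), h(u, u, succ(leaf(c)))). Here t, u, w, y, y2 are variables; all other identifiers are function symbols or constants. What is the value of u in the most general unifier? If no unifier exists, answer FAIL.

wrap(h(m, 0, h(succ(leaf(c)), succ(0), wrap(h(k, succ(leaf(c)), succ(leaf(c)))))))

Decompose h/3: h(t, succ(0), y) = w,  succ(leaf(wrap(h(k, t, t)))) = succ(leaf(y)),  h(wrap(h(m, 0, w)), y2, t) = h(u, u, succ(leaf(c))).
Bind w := h(t, succ(0), y); substituting into the one remaining equation that mentions w gives: h(wrap(h(m, 0, h(t, succ(0), y))), y2, t) = h(u, u, succ(leaf(c))).
Decompose succ/1: leaf(wrap(h(k, t, t))) = leaf(y).
Decompose leaf/1: wrap(h(k, t, t)) = y.
Bind y := wrap(h(k, t, t)); substituting into the remaining equation gives: h(wrap(h(m, 0, h(t, succ(0), wrap(h(k, t, t))))), y2, t) = h(u, u, succ(leaf(c))). Substituting into the earlier binding gives w := h(t, succ(0), wrap(h(k, t, t))).
Decompose h/3: wrap(h(m, 0, h(t, succ(0), wrap(h(k, t, t))))) = u,  y2 = u,  t = succ(leaf(c)).
Bind u := wrap(h(m, 0, h(t, succ(0), wrap(h(k, t, t))))); substituting into the one remaining equation that mentions u gives: y2 = wrap(h(m, 0, h(t, succ(0), wrap(h(k, t, t))))).
Bind y2 := wrap(h(m, 0, h(t, succ(0), wrap(h(k, t, t))))); no other remaining equation mentions y2.
Bind t := succ(leaf(c)). Substituting into the earlier bindings gives w := h(succ(leaf(c)), succ(0), wrap(h(k, succ(leaf(c)), succ(leaf(c))))), y := wrap(h(k, succ(leaf(c)), succ(leaf(c)))), u := wrap(h(m, 0, h(succ(leaf(c)), succ(0), wrap(h(k, succ(leaf(c)), succ(leaf(c))))))), y2 := wrap(h(m, 0, h(succ(leaf(c)), succ(0), wrap(h(k, succ(leaf(c)), succ(leaf(c))))))).
MGU = { w := h(succ(leaf(c)), succ(0), wrap(h(k, succ(leaf(c)), succ(leaf(c))))), y := wrap(h(k, succ(leaf(c)), succ(leaf(c)))), u := wrap(h(m, 0, h(succ(leaf(c)), succ(0), wrap(h(k, succ(leaf(c)), succ(leaf(c))))))), y2 := wrap(h(m, 0, h(succ(leaf(c)), succ(0), wrap(h(k, succ(leaf(c)), succ(leaf(c))))))), t := succ(leaf(c)) }, so u := wrap(h(m, 0, h(succ(leaf(c)), succ(0), wrap(h(k, succ(leaf(c)), succ(leaf(c))))))).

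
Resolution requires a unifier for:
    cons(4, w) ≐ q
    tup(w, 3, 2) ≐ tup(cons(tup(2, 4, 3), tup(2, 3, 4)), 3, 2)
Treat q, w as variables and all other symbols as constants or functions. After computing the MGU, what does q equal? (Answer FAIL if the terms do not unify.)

cons(4, cons(tup(2, 4, 3), tup(2, 3, 4)))

Bind q := cons(4, w); no other remaining equation mentions q.
Decompose tup/3: w ≐ cons(tup(2, 4, 3), tup(2, 3, 4)),  3 ≐ 3,  2 ≐ 2.
Bind w := cons(tup(2, 4, 3), tup(2, 3, 4)); no other remaining equation mentions w. Substituting into the earlier binding gives q := cons(4, cons(tup(2, 4, 3), tup(2, 3, 4))).
Delete trivial equation 3 ≐ 3.
Delete trivial equation 2 ≐ 2.
MGU = { q -> cons(4, cons(tup(2, 4, 3), tup(2, 3, 4))), w -> cons(tup(2, 4, 3), tup(2, 3, 4)) }, so q -> cons(4, cons(tup(2, 4, 3), tup(2, 3, 4))).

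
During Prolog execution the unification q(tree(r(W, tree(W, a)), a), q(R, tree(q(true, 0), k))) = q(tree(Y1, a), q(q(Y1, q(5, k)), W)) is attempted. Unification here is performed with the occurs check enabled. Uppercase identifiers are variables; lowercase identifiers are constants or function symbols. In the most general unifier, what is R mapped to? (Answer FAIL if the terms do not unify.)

Decompose q/2: tree(r(W, tree(W, a)), a) = tree(Y1, a),  q(R, tree(q(true, 0), k)) = q(q(Y1, q(5, k)), W).
Decompose tree/2: r(W, tree(W, a)) = Y1,  a = a.
Bind Y1 := r(W, tree(W, a)); substituting into the one remaining equation that mentions Y1 gives: q(R, tree(q(true, 0), k)) = q(q(r(W, tree(W, a)), q(5, k)), W).
Delete trivial equation a = a.
Decompose q/2: R = q(r(W, tree(W, a)), q(5, k)),  tree(q(true, 0), k) = W.
Bind R := q(r(W, tree(W, a)), q(5, k)); no other remaining equation mentions R.
Bind W := tree(q(true, 0), k). Substituting into the earlier bindings gives Y1 := r(tree(q(true, 0), k), tree(tree(q(true, 0), k), a)), R := q(r(tree(q(true, 0), k), tree(tree(q(true, 0), k), a)), q(5, k)).
MGU = { Y1 -> r(tree(q(true, 0), k), tree(tree(q(true, 0), k), a)), R -> q(r(tree(q(true, 0), k), tree(tree(q(true, 0), k), a)), q(5, k)), W -> tree(q(true, 0), k) }, so R -> q(r(tree(q(true, 0), k), tree(tree(q(true, 0), k), a)), q(5, k)).

q(r(tree(q(true, 0), k), tree(tree(q(true, 0), k), a)), q(5, k))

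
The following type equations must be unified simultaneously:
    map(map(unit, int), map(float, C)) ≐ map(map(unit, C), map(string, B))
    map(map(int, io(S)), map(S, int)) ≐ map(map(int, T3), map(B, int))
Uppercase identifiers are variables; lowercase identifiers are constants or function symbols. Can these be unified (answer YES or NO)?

NO

Decompose map/2: map(unit, int) ≐ map(unit, C),  map(float, C) ≐ map(string, B).
Decompose map/2: unit ≐ unit,  int ≐ C.
Delete trivial equation unit ≐ unit.
Bind C := int; substituting into the one remaining equation that mentions C gives: map(float, int) ≐ map(string, B).
Decompose map/2: float ≐ string,  int ≐ B.
Clash: constants float and string differ; no unifier exists.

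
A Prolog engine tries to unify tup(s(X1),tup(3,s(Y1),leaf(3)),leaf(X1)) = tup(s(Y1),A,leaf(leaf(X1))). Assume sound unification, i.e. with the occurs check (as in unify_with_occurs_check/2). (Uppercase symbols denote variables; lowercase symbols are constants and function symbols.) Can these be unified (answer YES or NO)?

Decompose tup/3: s(X1) = s(Y1),  tup(3,s(Y1),leaf(3)) = A,  leaf(X1) = leaf(leaf(X1)).
Decompose s/1: X1 = Y1.
Bind X1 := Y1; substituting into the one remaining equation that mentions X1 gives: leaf(Y1) = leaf(leaf(Y1)).
Bind A := tup(3,s(Y1),leaf(3)); no other remaining equation mentions A.
Decompose leaf/1: Y1 = leaf(Y1).
Occurs check fails: Y1 occurs in leaf(Y1); the equation Y1 = leaf(Y1) has no finite solution.

NO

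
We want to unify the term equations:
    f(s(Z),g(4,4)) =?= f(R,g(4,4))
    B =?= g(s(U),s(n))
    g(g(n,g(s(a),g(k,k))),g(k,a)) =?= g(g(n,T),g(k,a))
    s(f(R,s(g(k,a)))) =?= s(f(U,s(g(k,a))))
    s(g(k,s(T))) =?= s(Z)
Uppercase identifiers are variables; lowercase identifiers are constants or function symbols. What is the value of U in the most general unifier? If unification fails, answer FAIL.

Decompose f/2: s(Z) =?= R,  g(4,4) =?= g(4,4).
Bind R := s(Z); substituting into the one remaining equation that mentions R gives: s(f(s(Z),s(g(k,a)))) =?= s(f(U,s(g(k,a)))).
Delete trivial equation g(4,4) =?= g(4,4).
Bind B := g(s(U),s(n)); no other remaining equation mentions B.
Decompose g/2: g(n,g(s(a),g(k,k))) =?= g(n,T),  g(k,a) =?= g(k,a).
Decompose g/2: n =?= n,  g(s(a),g(k,k)) =?= T.
Delete trivial equation n =?= n.
Bind T := g(s(a),g(k,k)); substituting into the one remaining equation that mentions T gives: s(g(k,s(g(s(a),g(k,k))))) =?= s(Z).
Delete trivial equation g(k,a) =?= g(k,a).
Decompose s/1: f(s(Z),s(g(k,a))) =?= f(U,s(g(k,a))).
Decompose f/2: s(Z) =?= U,  s(g(k,a)) =?= s(g(k,a)).
Bind U := s(Z); no other remaining equation mentions U. Substituting into the earlier binding gives B := g(s(s(Z)),s(n)).
Delete trivial equation s(g(k,a)) =?= s(g(k,a)).
Decompose s/1: g(k,s(g(s(a),g(k,k)))) =?= Z.
Bind Z := g(k,s(g(s(a),g(k,k)))). Substituting into the earlier bindings gives R := s(g(k,s(g(s(a),g(k,k))))), B := g(s(s(g(k,s(g(s(a),g(k,k)))))),s(n)), U := s(g(k,s(g(s(a),g(k,k))))).
MGU = { R := s(g(k,s(g(s(a),g(k,k))))), B := g(s(s(g(k,s(g(s(a),g(k,k)))))),s(n)), T := g(s(a),g(k,k)), U := s(g(k,s(g(s(a),g(k,k))))), Z := g(k,s(g(s(a),g(k,k)))) }, so U := s(g(k,s(g(s(a),g(k,k))))).

s(g(k,s(g(s(a),g(k,k)))))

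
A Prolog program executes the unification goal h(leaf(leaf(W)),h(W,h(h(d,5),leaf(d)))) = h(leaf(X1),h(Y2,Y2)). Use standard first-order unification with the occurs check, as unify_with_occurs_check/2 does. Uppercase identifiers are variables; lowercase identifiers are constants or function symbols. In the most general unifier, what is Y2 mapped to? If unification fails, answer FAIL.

Decompose h/2: leaf(leaf(W)) = leaf(X1),  h(W,h(h(d,5),leaf(d))) = h(Y2,Y2).
Decompose leaf/1: leaf(W) = X1.
Bind X1 := leaf(W); no other remaining equation mentions X1.
Decompose h/2: W = Y2,  h(h(d,5),leaf(d)) = Y2.
Bind W := Y2; no other remaining equation mentions W. Substituting into the earlier binding gives X1 := leaf(Y2).
Bind Y2 := h(h(d,5),leaf(d)). Substituting into the earlier bindings gives X1 := leaf(h(h(d,5),leaf(d))), W := h(h(d,5),leaf(d)).
MGU = { X1 = leaf(h(h(d,5),leaf(d))), W = h(h(d,5),leaf(d)), Y2 = h(h(d,5),leaf(d)) }, so Y2 = h(h(d,5),leaf(d)).

h(h(d,5),leaf(d))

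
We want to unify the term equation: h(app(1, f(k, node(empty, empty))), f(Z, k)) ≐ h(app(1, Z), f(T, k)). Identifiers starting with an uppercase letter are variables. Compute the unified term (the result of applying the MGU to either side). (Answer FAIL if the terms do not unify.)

h(app(1, f(k, node(empty, empty))), f(f(k, node(empty, empty)), k))

Decompose h/2: app(1, f(k, node(empty, empty))) ≐ app(1, Z),  f(Z, k) ≐ f(T, k).
Decompose app/2: 1 ≐ 1,  f(k, node(empty, empty)) ≐ Z.
Delete trivial equation 1 ≐ 1.
Bind Z := f(k, node(empty, empty)); substituting into the remaining equation gives: f(f(k, node(empty, empty)), k) ≐ f(T, k).
Decompose f/2: f(k, node(empty, empty)) ≐ T,  k ≐ k.
Bind T := f(k, node(empty, empty)); no other remaining equation mentions T.
Delete trivial equation k ≐ k.
Applying the MGU to either side gives h(app(1, f(k, node(empty, empty))), f(f(k, node(empty, empty)), k)).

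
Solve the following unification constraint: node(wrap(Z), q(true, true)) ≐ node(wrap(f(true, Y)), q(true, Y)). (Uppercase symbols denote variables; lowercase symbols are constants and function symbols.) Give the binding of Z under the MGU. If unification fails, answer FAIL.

f(true, true)

Decompose node/2: wrap(Z) ≐ wrap(f(true, Y)),  q(true, true) ≐ q(true, Y).
Decompose wrap/1: Z ≐ f(true, Y).
Bind Z := f(true, Y); no other remaining equation mentions Z.
Decompose q/2: true ≐ true,  true ≐ Y.
Delete trivial equation true ≐ true.
Bind Y := true. Substituting into the earlier binding gives Z := f(true, true).
MGU = { Z := f(true, true), Y := true }, so Z := f(true, true).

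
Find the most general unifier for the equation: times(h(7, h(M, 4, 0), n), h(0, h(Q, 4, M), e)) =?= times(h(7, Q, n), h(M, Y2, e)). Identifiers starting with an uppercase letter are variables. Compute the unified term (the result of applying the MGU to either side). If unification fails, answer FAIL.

Decompose times/2: h(7, h(M, 4, 0), n) =?= h(7, Q, n),  h(0, h(Q, 4, M), e) =?= h(M, Y2, e).
Decompose h/3: 7 =?= 7,  h(M, 4, 0) =?= Q,  n =?= n.
Delete trivial equation 7 =?= 7.
Bind Q := h(M, 4, 0); substituting into the one remaining equation that mentions Q gives: h(0, h(h(M, 4, 0), 4, M), e) =?= h(M, Y2, e).
Delete trivial equation n =?= n.
Decompose h/3: 0 =?= M,  h(h(M, 4, 0), 4, M) =?= Y2,  e =?= e.
Bind M := 0; substituting into the one remaining equation that mentions M gives: h(h(0, 4, 0), 4, 0) =?= Y2. Substituting into the earlier binding gives Q := h(0, 4, 0).
Bind Y2 := h(h(0, 4, 0), 4, 0); no other remaining equation mentions Y2.
Delete trivial equation e =?= e.
Applying the MGU to either side gives times(h(7, h(0, 4, 0), n), h(0, h(h(0, 4, 0), 4, 0), e)).

times(h(7, h(0, 4, 0), n), h(0, h(h(0, 4, 0), 4, 0), e))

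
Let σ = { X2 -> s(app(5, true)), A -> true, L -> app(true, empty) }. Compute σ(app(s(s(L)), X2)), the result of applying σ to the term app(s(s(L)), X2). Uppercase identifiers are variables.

app(s(s(app(true, empty))), s(app(5, true)))

Replace each occurrence of X2 with s(app(5, true)).
Replace each occurrence of L with app(true, empty).
Result: app(s(s(app(true, empty))), s(app(5, true))).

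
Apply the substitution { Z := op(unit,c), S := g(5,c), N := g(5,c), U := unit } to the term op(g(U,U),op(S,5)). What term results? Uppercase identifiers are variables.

Replace each occurrence of S with g(5,c).
Replace each occurrence of U with unit.
Result: op(g(unit,unit),op(g(5,c),5)).

op(g(unit,unit),op(g(5,c),5))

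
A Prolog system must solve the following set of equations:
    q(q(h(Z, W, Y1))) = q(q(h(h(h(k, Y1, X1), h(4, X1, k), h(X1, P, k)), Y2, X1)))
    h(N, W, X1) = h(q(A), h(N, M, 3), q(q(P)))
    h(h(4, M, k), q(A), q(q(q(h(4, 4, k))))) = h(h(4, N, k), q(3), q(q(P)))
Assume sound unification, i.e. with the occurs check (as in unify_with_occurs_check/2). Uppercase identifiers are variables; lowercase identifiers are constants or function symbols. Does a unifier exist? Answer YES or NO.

YES

Decompose q/1: q(h(Z, W, Y1)) = q(h(h(h(k, Y1, X1), h(4, X1, k), h(X1, P, k)), Y2, X1)).
Decompose q/1: h(Z, W, Y1) = h(h(h(k, Y1, X1), h(4, X1, k), h(X1, P, k)), Y2, X1).
Decompose h/3: Z = h(h(k, Y1, X1), h(4, X1, k), h(X1, P, k)),  W = Y2,  Y1 = X1.
Bind Z := h(h(k, Y1, X1), h(4, X1, k), h(X1, P, k)); no other remaining equation mentions Z.
Bind W := Y2; substituting into the one remaining equation that mentions W gives: h(N, Y2, X1) = h(q(A), h(N, M, 3), q(q(P))).
Bind Y1 := X1; no other remaining equation mentions Y1. Substituting into the earlier binding gives Z := h(h(k, X1, X1), h(4, X1, k), h(X1, P, k)).
Decompose h/3: N = q(A),  Y2 = h(N, M, 3),  X1 = q(q(P)).
Bind N := q(A); substituting into the 2 remaining equations that mention N gives: Y2 = h(q(A), M, 3),  h(h(4, M, k), q(A), q(q(q(h(4, 4, k))))) = h(h(4, q(A), k), q(3), q(q(P))).
Bind Y2 := h(q(A), M, 3); no other remaining equation mentions Y2. Substituting into the earlier binding gives W := h(q(A), M, 3).
Bind X1 := q(q(P)); no other remaining equation mentions X1. Substituting into the earlier bindings gives Z := h(h(k, q(q(P)), q(q(P))), h(4, q(q(P)), k), h(q(q(P)), P, k)), Y1 := q(q(P)).
Decompose h/3: h(4, M, k) = h(4, q(A), k),  q(A) = q(3),  q(q(q(h(4, 4, k)))) = q(q(P)).
Decompose h/3: 4 = 4,  M = q(A),  k = k.
Delete trivial equation 4 = 4.
Bind M := q(A); no other remaining equation mentions M. Substituting into the earlier bindings gives W := h(q(A), q(A), 3), Y2 := h(q(A), q(A), 3).
Delete trivial equation k = k.
Decompose q/1: A = 3.
Bind A := 3; no other remaining equation mentions A. Substituting into the earlier bindings gives W := h(q(3), q(3), 3), N := q(3), Y2 := h(q(3), q(3), 3), M := q(3).
Decompose q/1: q(q(h(4, 4, k))) = q(P).
Decompose q/1: q(h(4, 4, k)) = P.
Bind P := q(h(4, 4, k)). Substituting into the earlier bindings gives Z := h(h(k, q(q(q(h(4, 4, k)))), q(q(q(h(4, 4, k))))), h(4, q(q(q(h(4, 4, k)))), k), h(q(q(q(h(4, 4, k)))), q(h(4, 4, k)), k)), Y1 := q(q(q(h(4, 4, k)))), X1 := q(q(q(h(4, 4, k)))).
No equations remain and no clash or occurs-check failure arose, so a unifier exists.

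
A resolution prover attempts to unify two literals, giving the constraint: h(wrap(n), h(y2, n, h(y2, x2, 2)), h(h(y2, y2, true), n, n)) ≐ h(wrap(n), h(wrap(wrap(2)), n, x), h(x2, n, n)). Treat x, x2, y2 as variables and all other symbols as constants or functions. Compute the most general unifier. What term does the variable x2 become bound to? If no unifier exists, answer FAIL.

h(wrap(wrap(2)), wrap(wrap(2)), true)

Decompose h/3: wrap(n) ≐ wrap(n),  h(y2, n, h(y2, x2, 2)) ≐ h(wrap(wrap(2)), n, x),  h(h(y2, y2, true), n, n) ≐ h(x2, n, n).
Delete trivial equation wrap(n) ≐ wrap(n).
Decompose h/3: y2 ≐ wrap(wrap(2)),  n ≐ n,  h(y2, x2, 2) ≐ x.
Bind y2 := wrap(wrap(2)); substituting into the 2 remaining equations that mention y2 gives: h(wrap(wrap(2)), x2, 2) ≐ x,  h(h(wrap(wrap(2)), wrap(wrap(2)), true), n, n) ≐ h(x2, n, n).
Delete trivial equation n ≐ n.
Bind x := h(wrap(wrap(2)), x2, 2); no other remaining equation mentions x.
Decompose h/3: h(wrap(wrap(2)), wrap(wrap(2)), true) ≐ x2,  n ≐ n,  n ≐ n.
Bind x2 := h(wrap(wrap(2)), wrap(wrap(2)), true); no other remaining equation mentions x2. Substituting into the earlier binding gives x := h(wrap(wrap(2)), h(wrap(wrap(2)), wrap(wrap(2)), true), 2).
Delete trivial equation n ≐ n.
Delete trivial equation n ≐ n.
MGU = { y2 -> wrap(wrap(2)), x -> h(wrap(wrap(2)), h(wrap(wrap(2)), wrap(wrap(2)), true), 2), x2 -> h(wrap(wrap(2)), wrap(wrap(2)), true) }, so x2 -> h(wrap(wrap(2)), wrap(wrap(2)), true).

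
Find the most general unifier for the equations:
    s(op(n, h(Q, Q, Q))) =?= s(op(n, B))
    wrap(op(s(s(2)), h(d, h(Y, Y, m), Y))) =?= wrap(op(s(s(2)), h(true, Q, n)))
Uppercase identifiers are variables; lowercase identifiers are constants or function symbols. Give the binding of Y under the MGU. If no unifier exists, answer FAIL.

Decompose s/1: op(n, h(Q, Q, Q)) =?= op(n, B).
Decompose op/2: n =?= n,  h(Q, Q, Q) =?= B.
Delete trivial equation n =?= n.
Bind B := h(Q, Q, Q); no other remaining equation mentions B.
Decompose wrap/1: op(s(s(2)), h(d, h(Y, Y, m), Y)) =?= op(s(s(2)), h(true, Q, n)).
Decompose op/2: s(s(2)) =?= s(s(2)),  h(d, h(Y, Y, m), Y) =?= h(true, Q, n).
Delete trivial equation s(s(2)) =?= s(s(2)).
Decompose h/3: d =?= true,  h(Y, Y, m) =?= Q,  Y =?= n.
Clash: constants d and true differ; no unifier exists.

FAIL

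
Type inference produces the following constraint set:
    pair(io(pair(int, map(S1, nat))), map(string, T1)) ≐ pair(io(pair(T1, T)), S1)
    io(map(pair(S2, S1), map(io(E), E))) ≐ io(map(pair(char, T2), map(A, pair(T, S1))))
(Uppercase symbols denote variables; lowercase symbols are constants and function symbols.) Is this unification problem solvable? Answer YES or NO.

YES

Decompose pair/2: io(pair(int, map(S1, nat))) ≐ io(pair(T1, T)),  map(string, T1) ≐ S1.
Decompose io/1: pair(int, map(S1, nat)) ≐ pair(T1, T).
Decompose pair/2: int ≐ T1,  map(S1, nat) ≐ T.
Bind T1 := int; substituting into the one remaining equation that mentions T1 gives: map(string, int) ≐ S1.
Bind T := map(S1, nat); substituting into the one remaining equation that mentions T gives: io(map(pair(S2, S1), map(io(E), E))) ≐ io(map(pair(char, T2), map(A, pair(map(S1, nat), S1)))).
Bind S1 := map(string, int); substituting into the remaining equation gives: io(map(pair(S2, map(string, int)), map(io(E), E))) ≐ io(map(pair(char, T2), map(A, pair(map(map(string, int), nat), map(string, int))))). Substituting into the earlier binding gives T := map(map(string, int), nat).
Decompose io/1: map(pair(S2, map(string, int)), map(io(E), E)) ≐ map(pair(char, T2), map(A, pair(map(map(string, int), nat), map(string, int)))).
Decompose map/2: pair(S2, map(string, int)) ≐ pair(char, T2),  map(io(E), E) ≐ map(A, pair(map(map(string, int), nat), map(string, int))).
Decompose pair/2: S2 ≐ char,  map(string, int) ≐ T2.
Bind S2 := char; no other remaining equation mentions S2.
Bind T2 := map(string, int); no other remaining equation mentions T2.
Decompose map/2: io(E) ≐ A,  E ≐ pair(map(map(string, int), nat), map(string, int)).
Bind A := io(E); no other remaining equation mentions A.
Bind E := pair(map(map(string, int), nat), map(string, int)). Substituting into the earlier binding gives A := io(pair(map(map(string, int), nat), map(string, int))).
No equations remain and no clash or occurs-check failure arose, so a unifier exists.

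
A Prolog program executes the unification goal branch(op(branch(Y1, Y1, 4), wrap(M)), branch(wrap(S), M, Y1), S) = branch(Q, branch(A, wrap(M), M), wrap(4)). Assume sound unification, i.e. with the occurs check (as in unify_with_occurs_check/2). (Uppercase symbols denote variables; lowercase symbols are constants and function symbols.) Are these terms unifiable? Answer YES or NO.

NO

Decompose branch/3: op(branch(Y1, Y1, 4), wrap(M)) = Q,  branch(wrap(S), M, Y1) = branch(A, wrap(M), M),  S = wrap(4).
Bind Q := op(branch(Y1, Y1, 4), wrap(M)); no other remaining equation mentions Q.
Decompose branch/3: wrap(S) = A,  M = wrap(M),  Y1 = M.
Bind A := wrap(S); no other remaining equation mentions A.
Occurs check fails: M occurs in wrap(M); the equation M = wrap(M) has no finite solution.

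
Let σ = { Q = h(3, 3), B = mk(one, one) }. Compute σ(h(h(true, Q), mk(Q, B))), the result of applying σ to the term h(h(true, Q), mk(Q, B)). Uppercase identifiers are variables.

h(h(true, h(3, 3)), mk(h(3, 3), mk(one, one)))

Replace each occurrence of Q with h(3, 3).
Replace each occurrence of B with mk(one, one).
Result: h(h(true, h(3, 3)), mk(h(3, 3), mk(one, one))).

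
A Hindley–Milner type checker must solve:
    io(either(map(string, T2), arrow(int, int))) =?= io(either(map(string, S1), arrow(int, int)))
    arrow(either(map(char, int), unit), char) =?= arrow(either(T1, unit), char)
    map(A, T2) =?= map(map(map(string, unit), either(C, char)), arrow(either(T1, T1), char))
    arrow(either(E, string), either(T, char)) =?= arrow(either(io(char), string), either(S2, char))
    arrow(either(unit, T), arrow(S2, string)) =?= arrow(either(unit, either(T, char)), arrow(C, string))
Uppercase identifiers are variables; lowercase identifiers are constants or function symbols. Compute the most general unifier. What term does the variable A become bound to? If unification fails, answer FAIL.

Decompose io/1: either(map(string, T2), arrow(int, int)) =?= either(map(string, S1), arrow(int, int)).
Decompose either/2: map(string, T2) =?= map(string, S1),  arrow(int, int) =?= arrow(int, int).
Decompose map/2: string =?= string,  T2 =?= S1.
Delete trivial equation string =?= string.
Bind T2 := S1; substituting into the one remaining equation that mentions T2 gives: map(A, S1) =?= map(map(map(string, unit), either(C, char)), arrow(either(T1, T1), char)).
Delete trivial equation arrow(int, int) =?= arrow(int, int).
Decompose arrow/2: either(map(char, int), unit) =?= either(T1, unit),  char =?= char.
Decompose either/2: map(char, int) =?= T1,  unit =?= unit.
Bind T1 := map(char, int); substituting into the one remaining equation that mentions T1 gives: map(A, S1) =?= map(map(map(string, unit), either(C, char)), arrow(either(map(char, int), map(char, int)), char)).
Delete trivial equation unit =?= unit.
Delete trivial equation char =?= char.
Decompose map/2: A =?= map(map(string, unit), either(C, char)),  S1 =?= arrow(either(map(char, int), map(char, int)), char).
Bind A := map(map(string, unit), either(C, char)); no other remaining equation mentions A.
Bind S1 := arrow(either(map(char, int), map(char, int)), char); no other remaining equation mentions S1. Substituting into the earlier binding gives T2 := arrow(either(map(char, int), map(char, int)), char).
Decompose arrow/2: either(E, string) =?= either(io(char), string),  either(T, char) =?= either(S2, char).
Decompose either/2: E =?= io(char),  string =?= string.
Bind E := io(char); no other remaining equation mentions E.
Delete trivial equation string =?= string.
Decompose either/2: T =?= S2,  char =?= char.
Bind T := S2; substituting into the one remaining equation that mentions T gives: arrow(either(unit, S2), arrow(S2, string)) =?= arrow(either(unit, either(S2, char)), arrow(C, string)).
Delete trivial equation char =?= char.
Decompose arrow/2: either(unit, S2) =?= either(unit, either(S2, char)),  arrow(S2, string) =?= arrow(C, string).
Decompose either/2: unit =?= unit,  S2 =?= either(S2, char).
Delete trivial equation unit =?= unit.
Occurs check fails: S2 occurs in either(S2, char); the equation S2 =?= either(S2, char) has no finite solution.

FAIL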